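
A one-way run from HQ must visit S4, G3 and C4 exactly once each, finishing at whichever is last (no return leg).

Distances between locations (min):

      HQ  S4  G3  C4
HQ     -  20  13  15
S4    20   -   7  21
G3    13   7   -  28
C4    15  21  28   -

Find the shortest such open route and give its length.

Shortest open route: 41 min.

There are 3! = 6 possible orderings.
HQ→S4→G3→C4: 20+7+28 = 55
HQ→S4→C4→G3: 20+21+28 = 69
HQ→G3→S4→C4: 13+7+21 = 41
HQ→G3→C4→S4: 13+28+21 = 62
HQ→C4→S4→G3: 15+21+7 = 43
HQ→C4→G3→S4: 15+28+7 = 50
The minimum is 41.
One shortest path: HQ → G3 → S4 → C4.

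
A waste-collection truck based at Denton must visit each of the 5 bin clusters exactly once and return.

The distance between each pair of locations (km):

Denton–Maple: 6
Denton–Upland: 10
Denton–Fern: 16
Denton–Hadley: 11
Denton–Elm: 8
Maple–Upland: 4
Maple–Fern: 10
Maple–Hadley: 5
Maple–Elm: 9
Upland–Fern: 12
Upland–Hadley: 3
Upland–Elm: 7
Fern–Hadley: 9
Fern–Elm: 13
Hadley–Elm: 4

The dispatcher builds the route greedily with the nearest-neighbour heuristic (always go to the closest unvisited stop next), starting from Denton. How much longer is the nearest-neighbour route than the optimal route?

Denton: Maple=6, Elm=8, Upland=10, Hadley=11, Fern=16 ⇒ Maple
Maple: Upland=4, Hadley=5, Elm=9, Fern=10 ⇒ Upland
Upland: Hadley=3, Elm=7, Fern=12 ⇒ Hadley
Hadley: Elm=4, Fern=9 ⇒ Elm
Elm: Fern=13 ⇒ Fern
NN route Denton → Maple → Upland → Hadley → Elm → Fern → Denton costs 46.
Optimal: Denton → Maple → Upland → Fern → Hadley → Elm → Denton costs 43 (by enumerating all 60 distinct tours).
Excess = 46 − 43 = 3.

3 km longer than the optimal tour.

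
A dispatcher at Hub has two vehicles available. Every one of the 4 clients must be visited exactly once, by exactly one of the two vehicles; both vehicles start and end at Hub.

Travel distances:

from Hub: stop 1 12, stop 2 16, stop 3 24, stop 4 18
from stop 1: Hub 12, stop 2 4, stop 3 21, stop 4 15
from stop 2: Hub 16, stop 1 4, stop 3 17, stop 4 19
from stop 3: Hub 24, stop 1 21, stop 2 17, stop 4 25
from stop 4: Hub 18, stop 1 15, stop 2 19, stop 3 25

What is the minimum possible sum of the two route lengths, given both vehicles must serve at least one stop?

Check every non-empty split of the stops between the two vehicles; for each half take its own optimal tour:
  {stop 1} + {stop 2, stop 3, stop 4}: 24 + 76 = 100
  {stop 2} + {stop 1, stop 3, stop 4}: 32 + 76 = 108
  {stop 1, stop 2} + {stop 3, stop 4}: 32 + 67 = 99
  {stop 3} + {stop 1, stop 2, stop 4}: 48 + 53 = 101
  {stop 1, stop 3} + {stop 2, stop 4}: 57 + 53 = 110
  {stop 2, stop 3} + {stop 1, stop 4}: 57 + 45 = 102
  … (7 splits in total)
  {stop 1, stop 2, stop 3} + {stop 4}: 57 + 36 = 93  ← best
Best: vehicle 1 Hub → stop 1 → stop 2 → stop 3 → Hub = 57; vehicle 2 Hub → stop 4 → Hub = 36; combined 93.

Minimum combined distance: 93.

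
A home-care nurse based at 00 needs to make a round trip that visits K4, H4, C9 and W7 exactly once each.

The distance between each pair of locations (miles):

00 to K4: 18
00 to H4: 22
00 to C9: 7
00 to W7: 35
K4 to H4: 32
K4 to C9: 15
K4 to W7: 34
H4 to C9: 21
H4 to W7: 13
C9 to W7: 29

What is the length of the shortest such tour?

There are 12 distinct closed tours to check (reversals are equivalent).
00 - K4 - H4 - C9 - W7 - 00: 18+32+21+29+35 = 135
00 - K4 - H4 - W7 - C9 - 00: 18+32+13+29+7 = 99
00 - K4 - C9 - H4 - W7 - 00: 18+15+21+13+35 = 102
00 - K4 - C9 - W7 - H4 - 00: 18+15+29+13+22 = 97
00 - K4 - W7 - H4 - C9 - 00: 18+34+13+21+7 = 93
00 - K4 - W7 - C9 - H4 - 00: 18+34+29+21+22 = 124
00 - H4 - K4 - C9 - W7 - 00: 22+32+15+29+35 = 133
00 - H4 - K4 - W7 - C9 - 00: 22+32+34+29+7 = 124
00 - H4 - C9 - K4 - W7 - 00: 22+21+15+34+35 = 127
00 - H4 - W7 - K4 - C9 - 00: 22+13+34+15+7 = 91
00 - C9 - K4 - H4 - W7 - 00: 7+15+32+13+35 = 102
00 - C9 - H4 - K4 - W7 - 00: 7+21+32+34+35 = 129
The minimum is 91.
One optimal route: 00 → H4 → W7 → K4 → C9 → 00 (or its reverse).

Minimum total distance: 91 miles.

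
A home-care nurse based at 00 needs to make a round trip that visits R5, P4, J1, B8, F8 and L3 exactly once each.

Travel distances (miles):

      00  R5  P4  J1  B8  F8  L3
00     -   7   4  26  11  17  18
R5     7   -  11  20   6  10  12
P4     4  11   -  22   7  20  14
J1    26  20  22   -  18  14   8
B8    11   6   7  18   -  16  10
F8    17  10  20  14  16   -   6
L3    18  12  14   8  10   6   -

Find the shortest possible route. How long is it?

Minimum total distance: 60 miles.

With 6 stops there are 6!/2 = 360 distinct round trips (a route and its reverse cost the same).
00-R5-P4-J1-B8-F8-L3-00: 7+11+22+18+16+6+18 = 98
00-R5-P4-J1-B8-L3-F8-00: 7+11+22+18+10+6+17 = 91
00-R5-P4-J1-F8-B8-L3-00: 7+11+22+14+16+10+18 = 98
00-R5-P4-J1-F8-L3-B8-00: 7+11+22+14+6+10+11 = 81
00-R5-P4-J1-L3-B8-F8-00: 7+11+22+8+10+16+17 = 91
00-R5-P4-J1-L3-F8-B8-00: 7+11+22+8+6+16+11 = 81
00-R5-P4-B8-J1-F8-L3-00: 7+11+7+18+14+6+18 = 81
00-R5-P4-B8-J1-L3-F8-00: 7+11+7+18+8+6+17 = 74
… (352 more)
00-R5-F8-J1-L3-B8-P4-00: 7+10+14+8+10+7+4 = 60  ← best
The minimum is 60.
One optimal route: 00 → R5 → F8 → J1 → L3 → B8 → P4 → 00 (or its reverse).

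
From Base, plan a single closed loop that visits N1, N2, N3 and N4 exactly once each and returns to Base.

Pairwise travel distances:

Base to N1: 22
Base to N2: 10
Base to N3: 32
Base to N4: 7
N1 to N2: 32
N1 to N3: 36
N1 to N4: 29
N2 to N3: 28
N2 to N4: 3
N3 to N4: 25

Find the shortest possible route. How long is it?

Minimum total distance: 96.

With 4 stops there are 4!/2 = 12 distinct round trips (a route and its reverse cost the same).
Base - N1 - N2 - N3 - N4 - Base: 22+32+28+25+7 = 114
Base - N1 - N2 - N4 - N3 - Base: 22+32+3+25+32 = 114
Base - N1 - N3 - N2 - N4 - Base: 22+36+28+3+7 = 96
Base - N1 - N3 - N4 - N2 - Base: 22+36+25+3+10 = 96
Base - N1 - N4 - N2 - N3 - Base: 22+29+3+28+32 = 114
Base - N1 - N4 - N3 - N2 - Base: 22+29+25+28+10 = 114
Base - N2 - N1 - N3 - N4 - Base: 10+32+36+25+7 = 110
Base - N2 - N1 - N4 - N3 - Base: 10+32+29+25+32 = 128
Base - N2 - N3 - N1 - N4 - Base: 10+28+36+29+7 = 110
Base - N2 - N4 - N1 - N3 - Base: 10+3+29+36+32 = 110
Base - N3 - N1 - N2 - N4 - Base: 32+36+32+3+7 = 110
Base - N3 - N2 - N1 - N4 - Base: 32+28+32+29+7 = 128
The minimum is 96.
One optimal route: Base → N1 → N3 → N2 → N4 → Base (or its reverse).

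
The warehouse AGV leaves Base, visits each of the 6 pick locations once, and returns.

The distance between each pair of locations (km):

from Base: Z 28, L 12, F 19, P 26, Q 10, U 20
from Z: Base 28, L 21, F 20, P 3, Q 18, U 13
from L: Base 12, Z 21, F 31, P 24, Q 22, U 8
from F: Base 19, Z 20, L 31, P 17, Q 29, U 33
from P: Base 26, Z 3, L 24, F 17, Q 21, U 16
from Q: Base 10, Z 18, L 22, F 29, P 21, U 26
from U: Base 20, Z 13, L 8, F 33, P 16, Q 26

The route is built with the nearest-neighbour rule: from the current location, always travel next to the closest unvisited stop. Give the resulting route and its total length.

Total distance 105 km via the nearest-neighbour route Base → Q → Z → P → U → L → F → Base.

At Base the remaining stops are Q 10, L 12, F 19, U 20, P 26, Z 28; go to Q.
At Q the remaining stops are Z 18, P 21, L 22, U 26, F 29; go to Z.
At Z the remaining stops are P 3, U 13, F 20, L 21; go to P.
At P the remaining stops are U 16, F 17, L 24; go to U.
At U the remaining stops are L 8, F 33; go to L.
At L the remaining stops are F 31; go to F.
Return F→Base: 19.
Total = 10 + 18 + 3 + 16 + 8 + 31 + 19 = 105.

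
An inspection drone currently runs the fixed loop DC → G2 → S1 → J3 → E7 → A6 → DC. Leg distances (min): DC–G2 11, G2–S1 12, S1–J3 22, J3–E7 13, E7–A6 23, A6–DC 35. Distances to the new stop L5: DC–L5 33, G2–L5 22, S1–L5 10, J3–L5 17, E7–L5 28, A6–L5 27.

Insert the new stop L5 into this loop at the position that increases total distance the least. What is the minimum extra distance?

Insertion cost between consecutive stops i–j is d(i,L5) + d(L5,j) − d(i,j):
  between DC and G2: 33 + 22 − 11 = 44
  between G2 and S1: 22 + 10 − 12 = 20
  between S1 and J3: 10 + 17 − 22 = 5
  between J3 and E7: 17 + 28 − 13 = 32
  between E7 and A6: 28 + 27 − 23 = 32
  between A6 and DC: 27 + 33 − 35 = 25
Cheapest insertion is between S1 and J3, adding 5.
New total = 116 + 5 = 121.

Minimum extra distance: 5 min, inserting L5 between S1 and J3.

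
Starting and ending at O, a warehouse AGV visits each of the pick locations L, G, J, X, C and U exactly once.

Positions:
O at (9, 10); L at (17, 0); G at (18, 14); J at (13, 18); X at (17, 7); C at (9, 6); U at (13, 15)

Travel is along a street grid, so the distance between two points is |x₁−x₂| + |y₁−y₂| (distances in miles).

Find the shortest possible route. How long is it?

With 6 stops there are 6!/2 = 360 distinct round trips (a route and its reverse cost the same).
O-L-G-J-X-C-U-O: 18+15+9+15+9+13+9 = 88
O-L-G-J-X-U-C-O: 18+15+9+15+12+13+4 = 86
O-L-G-J-C-X-U-O: 18+15+9+16+9+12+9 = 88
O-L-G-J-C-U-X-O: 18+15+9+16+13+12+11 = 94
O-L-G-J-U-X-C-O: 18+15+9+3+12+9+4 = 70
O-L-G-J-U-C-X-O: 18+15+9+3+13+9+11 = 78
O-L-G-X-J-C-U-O: 18+15+8+15+16+13+9 = 94
O-L-G-X-J-U-C-O: 18+15+8+15+3+13+4 = 76
… (352 more)
O-J-U-G-X-L-C-O: 12+3+6+8+7+14+4 = 54  ← best
The minimum is 54.
One optimal route: O → J → U → G → X → L → C → O (or its reverse).

Minimum total distance: 54 miles.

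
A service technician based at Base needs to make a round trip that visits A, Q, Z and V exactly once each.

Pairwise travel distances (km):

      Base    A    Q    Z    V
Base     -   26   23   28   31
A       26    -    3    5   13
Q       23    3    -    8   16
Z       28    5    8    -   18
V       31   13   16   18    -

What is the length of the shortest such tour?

Minimum total distance: 80 km.

Base-A-Q-Z-V-Base: 26+3+8+18+31 = 86
Base-A-Q-V-Z-Base: 26+3+16+18+28 = 91
Base-A-Z-Q-V-Base: 26+5+8+16+31 = 86
Base-A-Z-V-Q-Base: 26+5+18+16+23 = 88
Base-A-V-Q-Z-Base: 26+13+16+8+28 = 91
Base-A-V-Z-Q-Base: 26+13+18+8+23 = 88
Base-Q-A-Z-V-Base: 23+3+5+18+31 = 80
Base-Q-A-V-Z-Base: 23+3+13+18+28 = 85
Base-Q-Z-A-V-Base: 23+8+5+13+31 = 80
Base-Q-V-A-Z-Base: 23+16+13+5+28 = 85
Base-Z-A-Q-V-Base: 28+5+3+16+31 = 83
Base-Z-Q-A-V-Base: 28+8+3+13+31 = 83
The minimum is 80.
One optimal route: Base → Q → A → Z → V → Base (or its reverse).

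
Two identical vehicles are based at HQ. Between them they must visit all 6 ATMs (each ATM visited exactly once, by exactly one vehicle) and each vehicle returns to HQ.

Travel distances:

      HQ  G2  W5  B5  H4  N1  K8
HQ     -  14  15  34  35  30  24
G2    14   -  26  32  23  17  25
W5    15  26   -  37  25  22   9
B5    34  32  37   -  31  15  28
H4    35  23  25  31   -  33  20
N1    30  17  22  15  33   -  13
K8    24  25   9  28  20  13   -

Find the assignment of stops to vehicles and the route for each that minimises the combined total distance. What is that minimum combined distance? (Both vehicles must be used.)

There are 2^5 − 1 = 31 ways to divide the 6 stops into two non-empty groups. For each, the best each vehicle can do is its own shortest tour through its group:
  {G2} + {W5, B5, H4, N1, K8}: 28 + 118 = 146
  {W5} + {G2, B5, H4, N1, K8}: 30 + 119 = 149
  {G2, W5} + {B5, H4, N1, K8}: 55 + 117 = 172
  {B5} + {G2, W5, H4, N1, K8}: 68 + 104 = 172
  {G2, B5} + {W5, H4, N1, K8}: 80 + 103 = 183
  {W5, B5} + {G2, H4, N1, K8}: 86 + 99 = 185
  … (31 splits in total)
Best: vehicle 1 HQ → G2 → HQ = 28; vehicle 2 HQ → W5 → K8 → N1 → B5 → H4 → HQ = 118; combined 146.

Minimum combined distance: 146.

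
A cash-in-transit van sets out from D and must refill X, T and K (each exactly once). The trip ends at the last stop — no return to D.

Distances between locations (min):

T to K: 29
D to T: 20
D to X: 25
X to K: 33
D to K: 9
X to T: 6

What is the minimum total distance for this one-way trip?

Minimum one-way distance = 44 min.

There are 3! = 6 possible orderings.
D - X - T - K: 25+6+29 = 60
D - X - K - T: 25+33+29 = 87
D - T - X - K: 20+6+33 = 59
D - T - K - X: 20+29+33 = 82
D - K - X - T: 9+33+6 = 48
D - K - T - X: 9+29+6 = 44
The minimum is 44.
One shortest path: D → K → T → X.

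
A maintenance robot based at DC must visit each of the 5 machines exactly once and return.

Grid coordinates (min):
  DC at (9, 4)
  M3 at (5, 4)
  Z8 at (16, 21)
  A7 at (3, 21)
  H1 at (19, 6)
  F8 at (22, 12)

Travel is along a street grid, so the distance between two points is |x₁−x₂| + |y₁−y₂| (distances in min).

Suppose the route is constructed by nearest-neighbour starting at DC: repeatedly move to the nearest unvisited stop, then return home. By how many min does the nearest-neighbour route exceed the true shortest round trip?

Excess over optimum: 8 min.

DC: M3=4, H1=12, F8=21, A7=23, Z8=24 ⇒ M3
M3: H1=16, A7=19, F8=25, Z8=28 ⇒ H1
H1: F8=9, Z8=18, A7=31 ⇒ F8
F8: Z8=15, A7=28 ⇒ Z8
Z8: A7=13 ⇒ A7
NN route DC → M3 → H1 → F8 → Z8 → A7 → DC costs 80.
Optimal: DC → M3 → A7 → Z8 → F8 → H1 → DC costs 72 (by enumerating all 60 distinct tours).
Excess = 80 − 72 = 8.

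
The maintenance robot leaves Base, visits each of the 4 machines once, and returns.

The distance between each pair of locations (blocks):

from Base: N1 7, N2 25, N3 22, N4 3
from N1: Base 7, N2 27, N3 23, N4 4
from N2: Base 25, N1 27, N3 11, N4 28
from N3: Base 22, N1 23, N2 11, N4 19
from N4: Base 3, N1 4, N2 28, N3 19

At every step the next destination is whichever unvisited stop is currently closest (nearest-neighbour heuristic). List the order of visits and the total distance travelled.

From Base: distances to unvisited — N4=3, N1=7, N3=22, N2=25. Nearest is N4 (3).
From N4: distances to unvisited — N1=4, N3=19, N2=28. Nearest is N1 (4).
From N1: distances to unvisited — N3=23, N2=27. Nearest is N3 (23).
From N3: distances to unvisited — N2=11. Nearest is N2 (11).
Return N2→Base: 25.
Total = 3 + 4 + 23 + 11 + 25 = 66.

66 blocks along Base → N4 → N1 → N3 → N2 → Base.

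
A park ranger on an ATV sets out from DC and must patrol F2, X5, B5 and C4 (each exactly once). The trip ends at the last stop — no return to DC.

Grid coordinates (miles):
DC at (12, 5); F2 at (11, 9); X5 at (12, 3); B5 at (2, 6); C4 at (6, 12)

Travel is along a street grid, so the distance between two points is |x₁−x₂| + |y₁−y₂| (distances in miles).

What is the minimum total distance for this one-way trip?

There are 4! = 24 possible orderings.
DC - F2 - X5 - B5 - C4: 5+7+13+10 = 35
DC - F2 - X5 - C4 - B5: 5+7+15+10 = 37
DC - F2 - B5 - X5 - C4: 5+12+13+15 = 45
DC - F2 - B5 - C4 - X5: 5+12+10+15 = 42
DC - F2 - C4 - X5 - B5: 5+8+15+13 = 41
DC - F2 - C4 - B5 - X5: 5+8+10+13 = 36
DC - X5 - F2 - B5 - C4: 2+7+12+10 = 31
DC - X5 - F2 - C4 - B5: 2+7+8+10 = 27
DC - X5 - B5 - F2 - C4: 2+13+12+8 = 35
DC - X5 - B5 - C4 - F2: 2+13+10+8 = 33
DC - X5 - C4 - F2 - B5: 2+15+8+12 = 37
DC - X5 - C4 - B5 - F2: 2+15+10+12 = 39
DC - B5 - F2 - X5 - C4: 11+12+7+15 = 45
DC - B5 - F2 - C4 - X5: 11+12+8+15 = 46
… (10 more)
The minimum is 27.
One shortest path: DC → X5 → F2 → C4 → B5.

Minimum one-way distance = 27 miles.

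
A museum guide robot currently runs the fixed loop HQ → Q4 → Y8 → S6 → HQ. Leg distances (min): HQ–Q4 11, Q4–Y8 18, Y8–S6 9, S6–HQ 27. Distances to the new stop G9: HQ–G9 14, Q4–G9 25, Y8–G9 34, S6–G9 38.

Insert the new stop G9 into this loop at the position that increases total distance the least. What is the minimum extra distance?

+25 min — insert G9 between S6 and HQ.

Insertion cost between consecutive stops i–j is d(i,G9) + d(G9,j) − d(i,j):
  between HQ and Q4: 14 + 25 − 11 = 28
  between Q4 and Y8: 25 + 34 − 18 = 41
  between Y8 and S6: 34 + 38 − 9 = 63
  between S6 and HQ: 38 + 14 − 27 = 25
Cheapest insertion is between S6 and HQ, adding 25.
New total = 65 + 25 = 90.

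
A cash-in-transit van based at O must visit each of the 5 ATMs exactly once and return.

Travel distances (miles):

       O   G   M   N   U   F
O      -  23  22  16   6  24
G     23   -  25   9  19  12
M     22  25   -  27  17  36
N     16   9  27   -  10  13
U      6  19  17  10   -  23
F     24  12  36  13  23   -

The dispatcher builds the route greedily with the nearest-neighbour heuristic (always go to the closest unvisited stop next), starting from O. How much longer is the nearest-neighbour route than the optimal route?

Excess over optimum: 7 miles.

From O: U=6, N=16, M=22, G=23, F=24 → choose U (6).
From U: N=10, M=17, G=19, F=23 → choose N (10).
From N: G=9, F=13, M=27 → choose G (9).
From G: F=12, M=25 → choose F (12).
From F: M=36 → choose M (36).
NN route O → U → N → G → F → M → O costs 95.
Optimal: O → M → G → F → N → U → O costs 88 (by enumerating all 60 distinct tours).
Excess = 95 − 88 = 7.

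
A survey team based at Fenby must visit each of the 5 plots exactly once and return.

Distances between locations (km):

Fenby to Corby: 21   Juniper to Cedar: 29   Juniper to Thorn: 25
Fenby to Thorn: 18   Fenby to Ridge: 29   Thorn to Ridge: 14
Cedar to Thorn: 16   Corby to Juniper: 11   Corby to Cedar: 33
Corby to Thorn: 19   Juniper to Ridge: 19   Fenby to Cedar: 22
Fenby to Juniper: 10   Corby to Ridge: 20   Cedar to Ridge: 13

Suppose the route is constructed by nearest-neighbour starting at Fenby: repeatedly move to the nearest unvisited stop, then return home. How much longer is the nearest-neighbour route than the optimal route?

1 km longer than the optimal tour.

Fenby: Juniper=10, Thorn=18, Corby=21, Cedar=22, Ridge=29 ⇒ Juniper
Juniper: Corby=11, Ridge=19, Thorn=25, Cedar=29 ⇒ Corby
Corby: Thorn=19, Ridge=20, Cedar=33 ⇒ Thorn
Thorn: Ridge=14, Cedar=16 ⇒ Ridge
Ridge: Cedar=13 ⇒ Cedar
NN route Fenby → Juniper → Corby → Thorn → Ridge → Cedar → Fenby costs 89.
Optimal: Fenby → Juniper → Corby → Ridge → Cedar → Thorn → Fenby costs 88 (by enumerating all 60 distinct tours).
Excess = 89 − 88 = 1.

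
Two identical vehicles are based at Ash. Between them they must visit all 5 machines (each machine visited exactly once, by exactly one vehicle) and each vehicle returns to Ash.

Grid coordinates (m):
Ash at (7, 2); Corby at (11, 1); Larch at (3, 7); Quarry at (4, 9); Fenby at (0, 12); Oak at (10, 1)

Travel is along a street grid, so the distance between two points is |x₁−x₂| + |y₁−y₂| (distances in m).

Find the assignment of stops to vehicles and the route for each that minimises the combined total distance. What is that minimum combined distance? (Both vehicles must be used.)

44 m — the smallest possible combined total.

Check every non-empty split of the stops between the two vehicles; for each half take its own optimal tour:
  {Corby} + {Larch, Quarry, Fenby, Oak}: 10 + 42 = 52
  {Larch} + {Corby, Quarry, Fenby, Oak}: 18 + 44 = 62
  {Corby, Larch} + {Quarry, Fenby, Oak}: 28 + 42 = 70
  {Quarry} + {Corby, Larch, Fenby, Oak}: 20 + 44 = 64
  {Corby, Quarry} + {Larch, Fenby, Oak}: 30 + 42 = 72
  {Larch, Quarry} + {Corby, Fenby, Oak}: 22 + 44 = 66
  … (15 splits in total)
  {Larch, Quarry, Fenby} + {Corby, Oak}: 34 + 10 = 44  ← best
Best: vehicle 1 Ash → Larch → Fenby → Quarry → Ash = 34; vehicle 2 Ash → Corby → Oak → Ash = 10; combined 44.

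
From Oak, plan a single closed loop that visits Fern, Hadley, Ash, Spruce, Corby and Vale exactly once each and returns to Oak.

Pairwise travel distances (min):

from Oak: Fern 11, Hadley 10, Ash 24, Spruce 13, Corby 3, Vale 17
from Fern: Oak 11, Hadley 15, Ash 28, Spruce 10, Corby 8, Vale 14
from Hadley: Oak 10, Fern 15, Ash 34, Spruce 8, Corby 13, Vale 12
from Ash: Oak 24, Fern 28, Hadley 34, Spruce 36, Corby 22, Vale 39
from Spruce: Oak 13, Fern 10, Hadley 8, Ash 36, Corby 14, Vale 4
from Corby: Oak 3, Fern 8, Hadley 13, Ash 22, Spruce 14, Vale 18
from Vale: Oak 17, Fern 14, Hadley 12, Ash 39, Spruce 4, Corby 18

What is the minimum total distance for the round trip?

Oak→Fern→Hadley→Ash→Spruce→Corby→Vale→Oak: 11+15+34+36+14+18+17 = 145
Oak→Fern→Hadley→Ash→Spruce→Vale→Corby→Oak: 11+15+34+36+4+18+3 = 121
Oak→Fern→Hadley→Ash→Corby→Spruce→Vale→Oak: 11+15+34+22+14+4+17 = 117
Oak→Fern→Hadley→Ash→Corby→Vale→Spruce→Oak: 11+15+34+22+18+4+13 = 117
Oak→Fern→Hadley→Ash→Vale→Spruce→Corby→Oak: 11+15+34+39+4+14+3 = 120
Oak→Fern→Hadley→Ash→Vale→Corby→Spruce→Oak: 11+15+34+39+18+14+13 = 144
Oak→Fern→Hadley→Spruce→Ash→Corby→Vale→Oak: 11+15+8+36+22+18+17 = 127
Oak→Fern→Hadley→Spruce→Ash→Vale→Corby→Oak: 11+15+8+36+39+18+3 = 130
… (352 more)
Oak→Hadley→Spruce→Vale→Fern→Ash→Corby→Oak: 10+8+4+14+28+22+3 = 89  ← best
The minimum is 89.
One optimal route: Oak → Hadley → Spruce → Vale → Fern → Ash → Corby → Oak (or its reverse).

Minimum total distance: 89 min.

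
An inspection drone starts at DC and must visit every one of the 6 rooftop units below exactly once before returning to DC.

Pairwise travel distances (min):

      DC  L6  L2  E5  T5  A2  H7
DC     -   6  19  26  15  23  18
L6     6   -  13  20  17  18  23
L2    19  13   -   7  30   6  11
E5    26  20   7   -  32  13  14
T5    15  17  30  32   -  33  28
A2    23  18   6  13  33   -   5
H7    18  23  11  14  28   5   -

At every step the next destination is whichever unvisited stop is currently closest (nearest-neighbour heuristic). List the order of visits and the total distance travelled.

At DC the remaining stops are L6 6, T5 15, H7 18, L2 19, A2 23, E5 26; go to L6.
At L6 the remaining stops are L2 13, T5 17, A2 18, E5 20, H7 23; go to L2.
At L2 the remaining stops are A2 6, E5 7, H7 11, T5 30; go to A2.
At A2 the remaining stops are H7 5, E5 13, T5 33; go to H7.
At H7 the remaining stops are E5 14, T5 28; go to E5.
At E5 the remaining stops are T5 32; go to T5.
Return T5→DC: 15.
Total = 6 + 13 + 6 + 5 + 14 + 32 + 15 = 91.

Nearest-neighbour total = 91 min; route DC → L6 → L2 → A2 → H7 → E5 → T5 → DC.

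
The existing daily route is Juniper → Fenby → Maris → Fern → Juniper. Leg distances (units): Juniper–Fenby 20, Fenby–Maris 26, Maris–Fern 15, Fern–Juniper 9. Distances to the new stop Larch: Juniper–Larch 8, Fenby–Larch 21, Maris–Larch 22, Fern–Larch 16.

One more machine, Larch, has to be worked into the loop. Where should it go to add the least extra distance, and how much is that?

Insertion cost between consecutive stops i–j is d(i,Larch) + d(Larch,j) − d(i,j):
  between Juniper and Fenby: 8 + 21 − 20 = 9
  between Fenby and Maris: 21 + 22 − 26 = 17
  between Maris and Fern: 22 + 16 − 15 = 23
  between Fern and Juniper: 16 + 8 − 9 = 15
Cheapest insertion is between Juniper and Fenby, adding 9.
New total = 70 + 9 = 79.

+9 — insert Larch between Juniper and Fenby.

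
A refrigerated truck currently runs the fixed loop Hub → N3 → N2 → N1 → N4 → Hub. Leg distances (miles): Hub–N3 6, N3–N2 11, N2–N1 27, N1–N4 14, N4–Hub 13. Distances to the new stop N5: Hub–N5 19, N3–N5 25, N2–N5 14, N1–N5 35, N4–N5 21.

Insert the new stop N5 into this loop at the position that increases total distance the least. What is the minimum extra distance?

Adding 22 miles by placing N5 on the N2–N1 leg.

Insertion cost between consecutive stops i–j is d(i,N5) + d(N5,j) − d(i,j):
  between Hub and N3: 19 + 25 − 6 = 38
  between N3 and N2: 25 + 14 − 11 = 28
  between N2 and N1: 14 + 35 − 27 = 22
  between N1 and N4: 35 + 21 − 14 = 42
  between N4 and Hub: 21 + 19 − 13 = 27
Cheapest insertion is between N2 and N1, adding 22.
New total = 71 + 22 = 93.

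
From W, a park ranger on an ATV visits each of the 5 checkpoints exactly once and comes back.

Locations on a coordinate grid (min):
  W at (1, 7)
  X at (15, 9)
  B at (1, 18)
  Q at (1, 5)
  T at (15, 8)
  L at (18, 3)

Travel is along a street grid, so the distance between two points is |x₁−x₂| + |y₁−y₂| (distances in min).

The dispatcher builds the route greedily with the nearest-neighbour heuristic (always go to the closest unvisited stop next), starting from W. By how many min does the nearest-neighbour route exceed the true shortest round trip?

4 min longer than the optimal tour.

W: Q=2, B=11, T=15, X=16, L=21 ⇒ Q
Q: B=13, T=17, X=18, L=19 ⇒ B
B: X=23, T=24, L=32 ⇒ X
X: T=1, L=9 ⇒ T
T: L=8 ⇒ L
NN route W → Q → B → X → T → L → W costs 68.
Optimal: W → B → X → T → L → Q → W costs 64 (by enumerating all 60 distinct tours).
Excess = 68 − 64 = 4.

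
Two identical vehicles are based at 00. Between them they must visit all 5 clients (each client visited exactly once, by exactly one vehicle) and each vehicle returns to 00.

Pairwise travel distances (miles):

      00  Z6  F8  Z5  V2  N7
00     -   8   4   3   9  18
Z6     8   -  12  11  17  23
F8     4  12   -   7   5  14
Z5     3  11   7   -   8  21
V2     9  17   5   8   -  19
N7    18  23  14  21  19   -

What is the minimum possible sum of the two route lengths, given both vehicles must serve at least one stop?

Minimum combined distance: 64 miles.

Check every non-empty split of the stops between the two vehicles; for each half take its own optimal tour:
  {Z6} + {F8, Z5, V2, N7}: 16 + 48 = 64
  {F8} + {Z6, Z5, V2, N7}: 8 + 61 = 69
  {Z6, F8} + {Z5, V2, N7}: 24 + 48 = 72
  {Z5} + {Z6, F8, V2, N7}: 6 + 59 = 65
  {Z6, Z5} + {F8, V2, N7}: 22 + 46 = 68
  {F8, Z5} + {Z6, V2, N7}: 14 + 59 = 73
  … (15 splits in total)
Best: vehicle 1 00 → Z6 → 00 = 16; vehicle 2 00 → F8 → N7 → V2 → Z5 → 00 = 48; combined 64.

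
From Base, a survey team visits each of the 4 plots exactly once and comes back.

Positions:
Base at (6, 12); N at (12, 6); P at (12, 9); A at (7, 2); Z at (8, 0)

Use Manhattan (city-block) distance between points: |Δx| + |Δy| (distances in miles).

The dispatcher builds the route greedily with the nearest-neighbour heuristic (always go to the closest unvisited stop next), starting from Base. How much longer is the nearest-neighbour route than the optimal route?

2 miles longer than the optimal tour.

From Base: P=9, A=11, N=12, Z=14 → choose P (9).
From P: N=3, A=12, Z=13 → choose N (3).
From N: A=9, Z=10 → choose A (9).
From A: Z=3 → choose Z (3).
NN route Base → P → N → A → Z → Base costs 38.
Optimal: Base → P → N → Z → A → Base costs 36 (by enumerating all 12 distinct tours).
Excess = 38 − 36 = 2.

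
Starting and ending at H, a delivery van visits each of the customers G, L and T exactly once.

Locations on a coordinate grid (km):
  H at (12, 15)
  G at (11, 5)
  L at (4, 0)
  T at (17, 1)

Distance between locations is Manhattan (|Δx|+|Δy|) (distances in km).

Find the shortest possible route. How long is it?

56 km — the shortest possible round trip.

H - G - L - T - H: 11+12+14+19 = 56
H - G - T - L - H: 11+10+14+23 = 58
H - L - G - T - H: 23+12+10+19 = 64
The minimum is 56.
One optimal route: H → G → L → T → H (or its reverse).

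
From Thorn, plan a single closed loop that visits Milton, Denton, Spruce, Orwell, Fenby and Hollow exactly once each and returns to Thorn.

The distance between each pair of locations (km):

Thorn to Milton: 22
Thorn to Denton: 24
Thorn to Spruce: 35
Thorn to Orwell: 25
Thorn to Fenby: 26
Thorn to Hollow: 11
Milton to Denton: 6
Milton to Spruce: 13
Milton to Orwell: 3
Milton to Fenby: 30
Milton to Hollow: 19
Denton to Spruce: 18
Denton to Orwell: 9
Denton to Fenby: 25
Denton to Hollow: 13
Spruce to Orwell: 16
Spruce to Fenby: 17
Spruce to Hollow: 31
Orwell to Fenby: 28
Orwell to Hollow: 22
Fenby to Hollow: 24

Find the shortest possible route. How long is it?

Thorn→Milton→Denton→Spruce→Orwell→Fenby→Hollow→Thorn: 22+6+18+16+28+24+11 = 125
Thorn→Milton→Denton→Spruce→Orwell→Hollow→Fenby→Thorn: 22+6+18+16+22+24+26 = 134
Thorn→Milton→Denton→Spruce→Fenby→Orwell→Hollow→Thorn: 22+6+18+17+28+22+11 = 124
Thorn→Milton→Denton→Spruce→Fenby→Hollow→Orwell→Thorn: 22+6+18+17+24+22+25 = 134
Thorn→Milton→Denton→Spruce→Hollow→Orwell→Fenby→Thorn: 22+6+18+31+22+28+26 = 153
Thorn→Milton→Denton→Spruce→Hollow→Fenby→Orwell→Thorn: 22+6+18+31+24+28+25 = 154
Thorn→Milton→Denton→Orwell→Spruce→Fenby→Hollow→Thorn: 22+6+9+16+17+24+11 = 105
Thorn→Milton→Denton→Orwell→Spruce→Hollow→Fenby→Thorn: 22+6+9+16+31+24+26 = 134
… (352 more)
Thorn→Fenby→Spruce→Milton→Orwell→Denton→Hollow→Thorn: 26+17+13+3+9+13+11 = 92  ← best
The minimum is 92.
One optimal route: Thorn → Fenby → Spruce → Milton → Orwell → Denton → Hollow → Thorn (or its reverse).

Shortest round trip = 92 km.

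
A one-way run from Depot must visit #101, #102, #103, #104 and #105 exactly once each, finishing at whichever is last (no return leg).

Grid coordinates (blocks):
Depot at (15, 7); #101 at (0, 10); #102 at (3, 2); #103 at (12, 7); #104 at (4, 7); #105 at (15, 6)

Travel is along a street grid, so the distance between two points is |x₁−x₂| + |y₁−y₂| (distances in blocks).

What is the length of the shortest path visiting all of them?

30 blocks — the minimum one-way total.

There are 5! = 120 possible orderings.
Depot → #101 → #102 → #103 → #104 → #105: 18+11+14+8+12 = 63
Depot → #101 → #102 → #103 → #105 → #104: 18+11+14+4+12 = 59
Depot → #101 → #102 → #104 → #103 → #105: 18+11+6+8+4 = 47
Depot → #101 → #102 → #104 → #105 → #103: 18+11+6+12+4 = 51
Depot → #101 → #102 → #105 → #103 → #104: 18+11+16+4+8 = 57
Depot → #101 → #102 → #105 → #104 → #103: 18+11+16+12+8 = 65
Depot → #101 → #103 → #102 → #104 → #105: 18+15+14+6+12 = 65
Depot → #101 → #103 → #102 → #105 → #104: 18+15+14+16+12 = 75
Depot → #101 → #103 → #104 → #102 → #105: 18+15+8+6+16 = 63
Depot → #101 → #103 → #104 → #105 → #102: 18+15+8+12+16 = 69
Depot → #101 → #103 → #105 → #102 → #104: 18+15+4+16+6 = 59
Depot → #101 → #103 → #105 → #104 → #102: 18+15+4+12+6 = 55
Depot → #101 → #104 → #102 → #103 → #105: 18+7+6+14+4 = 49
Depot → #101 → #104 → #102 → #105 → #103: 18+7+6+16+4 = 51
… (106 more)
Depot → #105 → #103 → #104 → #102 → #101: 1+4+8+6+11 = 30  ← best
The minimum is 30.
One shortest path: Depot → #105 → #103 → #104 → #102 → #101.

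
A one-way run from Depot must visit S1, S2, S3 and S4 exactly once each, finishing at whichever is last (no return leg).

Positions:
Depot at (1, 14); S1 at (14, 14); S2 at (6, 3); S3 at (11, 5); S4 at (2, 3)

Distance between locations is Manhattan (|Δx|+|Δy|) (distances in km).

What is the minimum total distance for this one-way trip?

There are 4! = 24 possible orderings.
Depot→S1→S2→S3→S4: 13+19+7+11 = 50
Depot→S1→S2→S4→S3: 13+19+4+11 = 47
Depot→S1→S3→S2→S4: 13+12+7+4 = 36
Depot→S1→S3→S4→S2: 13+12+11+4 = 40
Depot→S1→S4→S2→S3: 13+23+4+7 = 47
Depot→S1→S4→S3→S2: 13+23+11+7 = 54
Depot→S2→S1→S3→S4: 16+19+12+11 = 58
Depot→S2→S1→S4→S3: 16+19+23+11 = 69
Depot→S2→S3→S1→S4: 16+7+12+23 = 58
Depot→S2→S3→S4→S1: 16+7+11+23 = 57
Depot→S2→S4→S1→S3: 16+4+23+12 = 55
Depot→S2→S4→S3→S1: 16+4+11+12 = 43
Depot→S3→S1→S2→S4: 19+12+19+4 = 54
Depot→S3→S1→S4→S2: 19+12+23+4 = 58
… (10 more)
Depot→S4→S2→S3→S1: 12+4+7+12 = 35  ← best
The minimum is 35.
One shortest path: Depot → S4 → S2 → S3 → S1.

35 km — the minimum one-way total.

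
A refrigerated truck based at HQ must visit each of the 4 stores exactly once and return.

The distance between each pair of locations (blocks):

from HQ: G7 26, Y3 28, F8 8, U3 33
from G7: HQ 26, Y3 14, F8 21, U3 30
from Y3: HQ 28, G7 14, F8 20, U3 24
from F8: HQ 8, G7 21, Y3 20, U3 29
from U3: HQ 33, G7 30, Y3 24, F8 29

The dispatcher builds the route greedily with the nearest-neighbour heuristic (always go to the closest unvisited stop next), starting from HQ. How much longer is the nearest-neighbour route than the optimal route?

Excess over optimum: 5 blocks.

HQ: F8=8, G7=26, Y3=28, U3=33 ⇒ F8
F8: Y3=20, G7=21, U3=29 ⇒ Y3
Y3: G7=14, U3=24 ⇒ G7
G7: U3=30 ⇒ U3
NN route HQ → F8 → Y3 → G7 → U3 → HQ costs 105.
Optimal: HQ → F8 → G7 → Y3 → U3 → HQ costs 100 (by enumerating all 12 distinct tours).
Excess = 105 − 100 = 5.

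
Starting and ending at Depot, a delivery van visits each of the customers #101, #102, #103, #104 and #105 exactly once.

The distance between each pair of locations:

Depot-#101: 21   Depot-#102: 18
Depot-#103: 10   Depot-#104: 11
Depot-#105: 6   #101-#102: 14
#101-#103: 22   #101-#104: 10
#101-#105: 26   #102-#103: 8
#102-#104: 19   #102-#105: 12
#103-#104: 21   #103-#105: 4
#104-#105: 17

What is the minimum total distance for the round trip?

With 5 stops there are 5!/2 = 60 distinct round trips (a route and its reverse cost the same).
Depot - #101 - #102 - #103 - #104 - #105 - Depot: 21+14+8+21+17+6 = 87
Depot - #101 - #102 - #103 - #105 - #104 - Depot: 21+14+8+4+17+11 = 75
Depot - #101 - #102 - #104 - #103 - #105 - Depot: 21+14+19+21+4+6 = 85
Depot - #101 - #102 - #104 - #105 - #103 - Depot: 21+14+19+17+4+10 = 85
Depot - #101 - #102 - #105 - #103 - #104 - Depot: 21+14+12+4+21+11 = 83
Depot - #101 - #102 - #105 - #104 - #103 - Depot: 21+14+12+17+21+10 = 95
Depot - #101 - #103 - #102 - #104 - #105 - Depot: 21+22+8+19+17+6 = 93
Depot - #101 - #103 - #102 - #105 - #104 - Depot: 21+22+8+12+17+11 = 91
Depot - #101 - #103 - #104 - #102 - #105 - Depot: 21+22+21+19+12+6 = 101
Depot - #101 - #103 - #104 - #105 - #102 - Depot: 21+22+21+17+12+18 = 111
Depot - #101 - #103 - #105 - #102 - #104 - Depot: 21+22+4+12+19+11 = 89
Depot - #101 - #103 - #105 - #104 - #102 - Depot: 21+22+4+17+19+18 = 101
Depot - #101 - #104 - #102 - #103 - #105 - Depot: 21+10+19+8+4+6 = 68
Depot - #101 - #104 - #102 - #105 - #103 - Depot: 21+10+19+12+4+10 = 76
… (46 more)
Depot - #104 - #101 - #102 - #103 - #105 - Depot: 11+10+14+8+4+6 = 53  ← best
The minimum is 53.
One optimal route: Depot → #104 → #101 → #102 → #103 → #105 → Depot (or its reverse).

Shortest round trip = 53.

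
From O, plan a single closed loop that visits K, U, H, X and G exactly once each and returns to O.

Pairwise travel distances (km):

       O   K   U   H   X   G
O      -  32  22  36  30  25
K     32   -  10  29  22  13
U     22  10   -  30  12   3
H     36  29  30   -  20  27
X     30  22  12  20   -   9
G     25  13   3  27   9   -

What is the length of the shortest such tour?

110 km — the shortest possible round trip.

O→K→U→H→X→G→O: 32+10+30+20+9+25 = 126
O→K→U→H→G→X→O: 32+10+30+27+9+30 = 138
O→K→U→X→H→G→O: 32+10+12+20+27+25 = 126
O→K→U→X→G→H→O: 32+10+12+9+27+36 = 126
O→K→U→G→H→X→O: 32+10+3+27+20+30 = 122
O→K→U→G→X→H→O: 32+10+3+9+20+36 = 110
O→K→H→U→X→G→O: 32+29+30+12+9+25 = 137
O→K→H→U→G→X→O: 32+29+30+3+9+30 = 133
O→K→H→X→U→G→O: 32+29+20+12+3+25 = 121
O→K→H→X→G→U→O: 32+29+20+9+3+22 = 115
O→K→H→G→U→X→O: 32+29+27+3+12+30 = 133
O→K→H→G→X→U→O: 32+29+27+9+12+22 = 131
O→K→X→U→H→G→O: 32+22+12+30+27+25 = 148
O→K→X→U→G→H→O: 32+22+12+3+27+36 = 132
… (46 more)
The minimum is 110.
One optimal route: O → K → U → G → X → H → O (or its reverse).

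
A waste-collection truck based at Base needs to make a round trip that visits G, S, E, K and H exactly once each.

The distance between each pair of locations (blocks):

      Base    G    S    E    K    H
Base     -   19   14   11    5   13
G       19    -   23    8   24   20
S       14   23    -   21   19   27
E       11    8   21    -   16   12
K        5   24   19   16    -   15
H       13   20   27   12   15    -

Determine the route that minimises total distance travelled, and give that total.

Base → G → S → E → K → H → Base: 19+23+21+16+15+13 = 107
Base → G → S → E → H → K → Base: 19+23+21+12+15+5 = 95
Base → G → S → K → E → H → Base: 19+23+19+16+12+13 = 102
Base → G → S → K → H → E → Base: 19+23+19+15+12+11 = 99
Base → G → S → H → E → K → Base: 19+23+27+12+16+5 = 102
Base → G → S → H → K → E → Base: 19+23+27+15+16+11 = 111
Base → G → E → S → K → H → Base: 19+8+21+19+15+13 = 95
Base → G → E → S → H → K → Base: 19+8+21+27+15+5 = 95
Base → G → E → K → S → H → Base: 19+8+16+19+27+13 = 102
Base → G → E → K → H → S → Base: 19+8+16+15+27+14 = 99
Base → G → E → H → S → K → Base: 19+8+12+27+19+5 = 90
Base → G → E → H → K → S → Base: 19+8+12+15+19+14 = 87
Base → G → K → S → E → H → Base: 19+24+19+21+12+13 = 108
Base → G → K → S → H → E → Base: 19+24+19+27+12+11 = 112
… (46 more)
Base → S → G → E → H → K → Base: 14+23+8+12+15+5 = 77  ← best
The minimum is 77.
One optimal route: Base → S → G → E → H → K → Base (or its reverse).

77 blocks — the shortest possible round trip.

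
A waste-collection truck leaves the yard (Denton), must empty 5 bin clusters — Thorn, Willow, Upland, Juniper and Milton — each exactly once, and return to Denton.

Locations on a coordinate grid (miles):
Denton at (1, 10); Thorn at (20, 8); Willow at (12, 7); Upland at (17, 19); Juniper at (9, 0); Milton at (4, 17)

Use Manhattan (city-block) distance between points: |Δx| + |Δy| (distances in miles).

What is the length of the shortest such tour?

Shortest round trip = 76 miles.

There are 60 distinct closed tours to check (reversals are equivalent).
Denton - Thorn - Willow - Upland - Juniper - Milton - Denton: 21+9+17+27+22+10 = 106
Denton - Thorn - Willow - Upland - Milton - Juniper - Denton: 21+9+17+15+22+18 = 102
Denton - Thorn - Willow - Juniper - Upland - Milton - Denton: 21+9+10+27+15+10 = 92
Denton - Thorn - Willow - Juniper - Milton - Upland - Denton: 21+9+10+22+15+25 = 102
Denton - Thorn - Willow - Milton - Upland - Juniper - Denton: 21+9+18+15+27+18 = 108
Denton - Thorn - Willow - Milton - Juniper - Upland - Denton: 21+9+18+22+27+25 = 122
Denton - Thorn - Upland - Willow - Juniper - Milton - Denton: 21+14+17+10+22+10 = 94
Denton - Thorn - Upland - Willow - Milton - Juniper - Denton: 21+14+17+18+22+18 = 110
Denton - Thorn - Upland - Juniper - Willow - Milton - Denton: 21+14+27+10+18+10 = 100
Denton - Thorn - Upland - Juniper - Milton - Willow - Denton: 21+14+27+22+18+14 = 116
Denton - Thorn - Upland - Milton - Willow - Juniper - Denton: 21+14+15+18+10+18 = 96
Denton - Thorn - Upland - Milton - Juniper - Willow - Denton: 21+14+15+22+10+14 = 96
Denton - Thorn - Juniper - Willow - Upland - Milton - Denton: 21+19+10+17+15+10 = 92
Denton - Thorn - Juniper - Willow - Milton - Upland - Denton: 21+19+10+18+15+25 = 108
… (46 more)
Denton - Juniper - Willow - Thorn - Upland - Milton - Denton: 18+10+9+14+15+10 = 76  ← best
The minimum is 76.
One optimal route: Denton → Juniper → Willow → Thorn → Upland → Milton → Denton (or its reverse).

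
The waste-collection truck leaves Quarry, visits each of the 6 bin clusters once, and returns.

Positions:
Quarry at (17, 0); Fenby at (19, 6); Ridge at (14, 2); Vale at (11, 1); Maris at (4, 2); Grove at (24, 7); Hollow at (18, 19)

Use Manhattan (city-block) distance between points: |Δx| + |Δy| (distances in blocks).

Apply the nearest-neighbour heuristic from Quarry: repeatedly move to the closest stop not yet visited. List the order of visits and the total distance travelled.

Nearest-neighbour total = 80 blocks; route Quarry → Ridge → Vale → Maris → Fenby → Grove → Hollow → Quarry.

Quarry → [Ridge:5 / Vale:7 / Fenby:8 / Grove:14 / Maris:15 / Hollow:20] → Ridge (5)
Ridge → [Vale:4 / Fenby:9 / Maris:10 / Grove:15 / Hollow:21] → Vale (4)
Vale → [Maris:8 / Fenby:13 / Grove:19 / Hollow:25] → Maris (8)
Maris → [Fenby:19 / Grove:25 / Hollow:31] → Fenby (19)
Fenby → [Grove:6 / Hollow:14] → Grove (6)
Grove → [Hollow:18] → Hollow (18)
Return Hollow→Quarry: 20.
Total = 5 + 4 + 8 + 19 + 6 + 18 + 20 = 80.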